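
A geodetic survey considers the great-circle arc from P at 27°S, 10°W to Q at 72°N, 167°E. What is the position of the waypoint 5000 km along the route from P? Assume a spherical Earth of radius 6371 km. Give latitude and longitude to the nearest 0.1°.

≈ 18.0°N, 9.0°W

Convert each endpoint to a unit vector on the sphere (x = cos φ cos λ, y = cos φ sin λ, z = sin φ).
The central angle between the endpoints is δ = arccos(p₁·p₂) ≈ 2.356 rad (135.0°). The total great-circle distance is δ·R ≈ 2.356 × 6371 ≈ 15008 km, so the target fraction is f = 5000/15008 ≈ 0.333.
Interpolate at f ≈ 0.333 with slerp weights a = sin((1−f)δ)/sin δ ≈ 1.413, b = sin(fδ)/sin δ ≈ 0.999.
p = a·p₁ + b·p₂ ≈ (0.940, -0.149, 0.308); φ = arcsin(p_z) ≈ 17.96°, λ = atan2(p_y, p_x) ≈ -9.03°.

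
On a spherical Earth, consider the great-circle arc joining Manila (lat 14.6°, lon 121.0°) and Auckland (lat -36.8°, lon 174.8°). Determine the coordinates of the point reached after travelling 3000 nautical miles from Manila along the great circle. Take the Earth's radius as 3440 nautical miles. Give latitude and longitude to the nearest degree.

Write both endpoints as unit vectors p₁, p₂ with components (cos φ cos λ, cos φ sin λ, sin φ).
The central angle between the endpoints is δ = arccos(p₁·p₂) ≈ 1.259 rad (72.1°). The total great-circle distance is δ·R ≈ 1.259 × 3440 ≈ 4331 nmi, so the target fraction is f = 3000/4331 ≈ 0.693.
Interpolate at f ≈ 0.693 with slerp weights a = sin((1−f)δ)/sin δ ≈ 0.397, b = sin(fδ)/sin δ ≈ 0.804.
p = a·p₁ + b·p₂ ≈ (-0.839, 0.387, -0.382); φ = arcsin(p_z) ≈ -22.45°, λ = atan2(p_y, p_x) ≈ 155.22°.

≈ lat -22°, lon 155°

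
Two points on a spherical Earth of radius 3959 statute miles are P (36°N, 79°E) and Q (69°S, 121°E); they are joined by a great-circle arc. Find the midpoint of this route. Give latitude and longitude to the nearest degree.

Write both endpoints as unit vectors p₁, p₂ with components (cos φ cos λ, cos φ sin λ, sin φ).
The central angle between the endpoints is δ = arccos(p₁·p₂) ≈ 1.911 rad (109.5°).
Interpolate at f = 1/2 with slerp weights a = sin((1−f)δ)/sin δ ≈ 0.866, b = sin(fδ)/sin δ ≈ 0.866.
p = a·p₁ + b·p₂ ≈ (-0.026, 0.954, -0.299); φ = arcsin(p_z) ≈ -17.43°, λ = atan2(p_y, p_x) ≈ 91.57°.

≈ (17°S, 92°E)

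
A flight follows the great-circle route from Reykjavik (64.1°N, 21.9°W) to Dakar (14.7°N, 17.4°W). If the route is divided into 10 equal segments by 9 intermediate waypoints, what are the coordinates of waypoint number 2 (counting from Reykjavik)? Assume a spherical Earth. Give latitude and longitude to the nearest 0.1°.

Write both endpoints as unit vectors p₁, p₂ with components (cos φ cos λ, cos φ sin λ, sin φ).
The central angle between the endpoints is δ = arccos(p₁·p₂) ≈ 0.864 rad (49.5°).
Interpolate at f = 2/10 with slerp weights a = sin((1−f)δ)/sin δ ≈ 0.838, b = sin(fδ)/sin δ ≈ 0.226.
p = a·p₁ + b·p₂ ≈ (0.548, -0.202, 0.811); φ = arcsin(p_z) ≈ 54.24°, λ = atan2(p_y, p_x) ≈ -20.22°.

≈ 54.2°N, 20.2°W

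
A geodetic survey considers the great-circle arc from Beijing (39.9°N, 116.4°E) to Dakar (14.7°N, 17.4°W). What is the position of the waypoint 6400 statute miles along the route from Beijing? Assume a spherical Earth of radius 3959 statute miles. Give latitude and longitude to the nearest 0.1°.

The haversine formula gives a central angle δ ≈ 1.929 rad (110.5°) between the endpoints. The total great-circle distance is δ·R ≈ 1.929 × 3959 ≈ 7638 mi, so the target fraction is f = 6400/7638 ≈ 0.838.
Interpolate at f ≈ 0.838 with slerp weights a = sin((1−f)δ)/sin δ ≈ 0.328, b = sin(fδ)/sin δ ≈ 1.067.
p = a·p₁ + b·p₂ ≈ (0.873, -0.083, 0.481); φ = arcsin(p_z) ≈ 28.78°, λ = atan2(p_y, p_x) ≈ -5.42°.

≈ (28.8°N, 5.4°W)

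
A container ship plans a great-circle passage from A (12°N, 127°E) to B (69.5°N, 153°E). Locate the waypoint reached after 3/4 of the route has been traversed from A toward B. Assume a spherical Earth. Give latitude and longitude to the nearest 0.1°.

The haversine formula gives a central angle δ ≈ 1.044 rad (59.8°) between the endpoints.
Interpolate at f = 3/4 with slerp weights a = sin((1−f)δ)/sin δ ≈ 0.299, b = sin(fδ)/sin δ ≈ 0.816.
p = a·p₁ + b·p₂ ≈ (-0.430, 0.363, 0.826); φ = arcsin(p_z) ≈ 55.74°, λ = atan2(p_y, p_x) ≈ 139.86°.

≈ (55.7°N, 139.9°E)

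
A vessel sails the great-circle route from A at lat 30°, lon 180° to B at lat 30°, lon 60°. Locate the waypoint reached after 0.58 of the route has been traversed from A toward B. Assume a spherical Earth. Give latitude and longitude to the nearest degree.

≈ lat 49°, lon 108°

Write both endpoints as unit vectors p₁, p₂ with components (cos φ cos λ, cos φ sin λ, sin φ).
The central angle between the endpoints is δ = arccos(p₁·p₂) ≈ 1.696 rad (97.2°).
Interpolate at f = 0.58 with slerp weights a = sin((1−f)δ)/sin δ ≈ 0.659, b = sin(fδ)/sin δ ≈ 0.839.
p = a·p₁ + b·p₂ ≈ (-0.207, 0.629, 0.749); φ = arcsin(p_z) ≈ 48.50°, λ = atan2(p_y, p_x) ≈ 108.22°.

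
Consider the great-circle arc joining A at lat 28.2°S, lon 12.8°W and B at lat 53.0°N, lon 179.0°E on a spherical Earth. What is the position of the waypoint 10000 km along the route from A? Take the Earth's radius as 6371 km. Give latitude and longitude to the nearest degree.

≈ lat 58°N, lon 44°W

Write both endpoints as unit vectors p₁, p₂ with components (cos φ cos λ, cos φ sin λ, sin φ).
The central angle between the endpoints is δ = arccos(p₁·p₂) ≈ 2.683 rad (153.7°). The total great-circle distance is δ·R ≈ 2.683 × 6371 ≈ 17092 km, so the target fraction is f = 10000/17092 ≈ 0.585.
Interpolate at f ≈ 0.585 with slerp weights a = sin((1−f)δ)/sin δ ≈ 2.025, b = sin(fδ)/sin δ ≈ 2.258.
p = a·p₁ + b·p₂ ≈ (0.382, -0.372, 0.846); φ = arcsin(p_z) ≈ 57.78°, λ = atan2(p_y, p_x) ≈ -44.21°.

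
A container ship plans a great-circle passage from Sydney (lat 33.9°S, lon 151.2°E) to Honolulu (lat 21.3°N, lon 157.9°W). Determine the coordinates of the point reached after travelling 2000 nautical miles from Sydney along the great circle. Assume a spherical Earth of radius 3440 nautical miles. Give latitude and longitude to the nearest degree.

≈ lat 10°S, lon 176°E

Convert each endpoint to a unit vector on the sphere (x = cos φ cos λ, y = cos φ sin λ, z = sin φ).
The central angle between the endpoints is δ = arccos(p₁·p₂) ≈ 1.282 rad (73.4°). The total great-circle distance is δ·R ≈ 1.282 × 3440 ≈ 4409 nmi, so the target fraction is f = 2000/4409 ≈ 0.454.
Interpolate at f ≈ 0.454 with slerp weights a = sin((1−f)δ)/sin δ ≈ 0.672, b = sin(fδ)/sin δ ≈ 0.573.
p = a·p₁ + b·p₂ ≈ (-0.984, 0.068, -0.167); φ = arcsin(p_z) ≈ -9.61°, λ = atan2(p_y, p_x) ≈ 176.05°.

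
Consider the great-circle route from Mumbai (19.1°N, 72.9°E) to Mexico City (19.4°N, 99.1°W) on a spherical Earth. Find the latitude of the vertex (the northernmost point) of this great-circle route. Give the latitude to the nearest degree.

≈ 79°N

The great circle lies in the plane with unit normal n̂ = (p₁ × p₂)/|p₁ × p₂|.
Here n̂_z ≈ -0.196; the vertex latitude is φ_max = arccos|n̂_z| ≈ 78.7°.
Check via Clairaut: cos φ_max = |cos φ₁| · sin C = cos(19.1°)·sin(12.0°) ≈ 0.196, again giving ≈ 78.7°.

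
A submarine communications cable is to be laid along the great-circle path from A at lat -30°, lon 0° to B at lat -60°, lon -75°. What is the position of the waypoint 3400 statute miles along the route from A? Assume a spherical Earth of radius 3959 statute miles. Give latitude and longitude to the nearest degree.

Write both endpoints as unit vectors p₁, p₂ with components (cos φ cos λ, cos φ sin λ, sin φ).
The central angle between the endpoints is δ = arccos(p₁·p₂) ≈ 0.994 rad (57.0°). The total great-circle distance is δ·R ≈ 0.994 × 3959 ≈ 3936 mi, so the target fraction is f = 3400/3936 ≈ 0.864.
Interpolate at f ≈ 0.864 with slerp weights a = sin((1−f)δ)/sin δ ≈ 0.161, b = sin(fδ)/sin δ ≈ 0.903.
p = a·p₁ + b·p₂ ≈ (0.256, -0.436, -0.863); φ = arcsin(p_z) ≈ -59.61°, λ = atan2(p_y, p_x) ≈ -59.55°.

≈ lat -60°, lon -60°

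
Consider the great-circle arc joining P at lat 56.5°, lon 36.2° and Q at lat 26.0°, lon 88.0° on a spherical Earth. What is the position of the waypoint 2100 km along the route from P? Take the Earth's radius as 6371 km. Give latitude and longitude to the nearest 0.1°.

Write both endpoints as unit vectors p₁, p₂ with components (cos φ cos λ, cos φ sin λ, sin φ).
The central angle between the endpoints is δ = arccos(p₁·p₂) ≈ 0.833 rad (47.8°). The total great-circle distance is δ·R ≈ 0.833 × 6371 ≈ 5310 km, so the target fraction is f = 2100/5310 ≈ 0.395.
Interpolate at f ≈ 0.395 with slerp weights a = sin((1−f)δ)/sin δ ≈ 0.652, b = sin(fδ)/sin δ ≈ 0.437.
p = a·p₁ + b·p₂ ≈ (0.304, 0.605, 0.736); φ = arcsin(p_z) ≈ 47.35°, λ = atan2(p_y, p_x) ≈ 63.32°.

≈ lat 47.4°, lon 63.3°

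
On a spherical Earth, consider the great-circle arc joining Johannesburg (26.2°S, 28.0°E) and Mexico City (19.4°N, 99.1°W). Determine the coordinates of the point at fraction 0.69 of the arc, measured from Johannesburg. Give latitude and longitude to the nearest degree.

≈ 3°N, 61°W

Write both endpoints as unit vectors p₁, p₂ with components (cos φ cos λ, cos φ sin λ, sin φ).
The central angle between the endpoints is δ = arccos(p₁·p₂) ≈ 2.288 rad (131.1°).
Interpolate at f = 0.69 with slerp weights a = sin((1−f)δ)/sin δ ≈ 0.864, b = sin(fδ)/sin δ ≈ 1.327.
p = a·p₁ + b·p₂ ≈ (0.487, -0.872, 0.059); φ = arcsin(p_z) ≈ 3.39°, λ = atan2(p_y, p_x) ≈ -60.83°.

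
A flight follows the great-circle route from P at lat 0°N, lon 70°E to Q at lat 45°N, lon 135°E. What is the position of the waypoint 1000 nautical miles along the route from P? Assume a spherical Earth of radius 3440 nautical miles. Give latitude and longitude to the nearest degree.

≈ lat 12°N, lon 81°E

The haversine formula gives a central angle δ ≈ 1.267 rad (72.6°) between the endpoints. The total great-circle distance is δ·R ≈ 1.267 × 3440 ≈ 4360 nmi, so the target fraction is f = 1000/4360 ≈ 0.229.
Interpolate at f ≈ 0.229 with slerp weights a = sin((1−f)δ)/sin δ ≈ 0.868, b = sin(fδ)/sin δ ≈ 0.300.
p = a·p₁ + b·p₂ ≈ (0.147, 0.966, 0.212); φ = arcsin(p_z) ≈ 12.26°, λ = atan2(p_y, p_x) ≈ 81.36°.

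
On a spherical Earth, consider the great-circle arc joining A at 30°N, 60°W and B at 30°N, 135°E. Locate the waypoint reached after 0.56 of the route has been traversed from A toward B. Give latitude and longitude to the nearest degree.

≈ 75°N, 172°W

Write both endpoints as unit vectors p₁, p₂ with components (cos φ cos λ, cos φ sin λ, sin φ).
The central angle between the endpoints is δ = arccos(p₁·p₂) ≈ 2.065 rad (118.3°).
Interpolate at f = 0.56 with slerp weights a = sin((1−f)δ)/sin δ ≈ 0.896, b = sin(fδ)/sin δ ≈ 1.040.
p = a·p₁ + b·p₂ ≈ (-0.249, -0.035, 0.968); φ = arcsin(p_z) ≈ 75.44°, λ = atan2(p_y, p_x) ≈ -171.96°.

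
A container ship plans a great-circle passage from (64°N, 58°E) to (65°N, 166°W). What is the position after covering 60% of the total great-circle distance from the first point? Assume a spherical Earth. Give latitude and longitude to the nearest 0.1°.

≈ (79.1°N, 149.0°E)

Convert each endpoint to a unit vector on the sphere (x = cos φ cos λ, y = cos φ sin λ, z = sin φ).
The central angle between the endpoints is δ = arccos(p₁·p₂) ≈ 0.821 rad (47.1°).
Interpolate at f = 0.60 with slerp weights a = sin((1−f)δ)/sin δ ≈ 0.441, b = sin(fδ)/sin δ ≈ 0.646.
p = a·p₁ + b·p₂ ≈ (-0.163, 0.098, 0.982); φ = arcsin(p_z) ≈ 79.06°, λ = atan2(p_y, p_x) ≈ 148.98°.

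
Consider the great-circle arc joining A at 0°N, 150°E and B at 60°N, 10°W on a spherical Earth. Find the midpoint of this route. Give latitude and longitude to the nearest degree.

≈ 57°N, 132°E

Convert each endpoint to a unit vector on the sphere (x = cos φ cos λ, y = cos φ sin λ, z = sin φ).
The central angle between the endpoints is δ = arccos(p₁·p₂) ≈ 2.060 rad (118.0°).
Interpolate at f = 1/2 with slerp weights a = sin((1−f)δ)/sin δ ≈ 0.971, b = sin(fδ)/sin δ ≈ 0.971.
p = a·p₁ + b·p₂ ≈ (-0.363, 0.401, 0.841); φ = arcsin(p_z) ≈ 57.25°, λ = atan2(p_y, p_x) ≈ 132.12°.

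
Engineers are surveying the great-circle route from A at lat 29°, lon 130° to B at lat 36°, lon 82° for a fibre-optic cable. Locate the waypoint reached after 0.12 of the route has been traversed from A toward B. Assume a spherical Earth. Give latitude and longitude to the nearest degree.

Write both endpoints as unit vectors p₁, p₂ with components (cos φ cos λ, cos φ sin λ, sin φ).
The central angle between the endpoints is δ = arccos(p₁·p₂) ≈ 0.710 rad (40.7°).
Interpolate at f = 0.12 with slerp weights a = sin((1−f)δ)/sin δ ≈ 0.897, b = sin(fδ)/sin δ ≈ 0.131.
p = a·p₁ + b·p₂ ≈ (-0.490, 0.706, 0.512); φ = arcsin(p_z) ≈ 30.78°, λ = atan2(p_y, p_x) ≈ 124.76°.

≈ lat 31°, lon 125°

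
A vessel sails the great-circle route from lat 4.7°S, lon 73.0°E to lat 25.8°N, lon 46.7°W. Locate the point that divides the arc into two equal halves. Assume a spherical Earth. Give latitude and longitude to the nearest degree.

From cos δ = sin φ₁ sin φ₂ + cos φ₁ cos φ₂ cos Δλ, the central angle is δ ≈ 2.072 rad (118.7°).
Interpolate at f = 1/2 with slerp weights a = sin((1−f)δ)/sin δ ≈ 0.981, b = sin(fδ)/sin δ ≈ 0.981.
p = a·p₁ + b·p₂ ≈ (0.891, 0.292, 0.347); φ = arcsin(p_z) ≈ 20.27°, λ = atan2(p_y, p_x) ≈ 18.15°.

≈ lat 20°N, lon 18°E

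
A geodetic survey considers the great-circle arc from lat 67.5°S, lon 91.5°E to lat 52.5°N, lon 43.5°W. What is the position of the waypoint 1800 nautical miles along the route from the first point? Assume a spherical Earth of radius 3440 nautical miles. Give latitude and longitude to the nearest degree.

≈ lat 57°S, lon 27°E

Write both endpoints as unit vectors p₁, p₂ with components (cos φ cos λ, cos φ sin λ, sin φ).
The central angle between the endpoints is δ = arccos(p₁·p₂) ≈ 2.685 rad (153.9°). The total great-circle distance is δ·R ≈ 2.685 × 3440 ≈ 9237 nmi, so the target fraction is f = 1800/9237 ≈ 0.195.
Interpolate at f ≈ 0.195 with slerp weights a = sin((1−f)δ)/sin δ ≈ 1.884, b = sin(fδ)/sin δ ≈ 1.134.
p = a·p₁ + b·p₂ ≈ (0.482, 0.246, -0.841); φ = arcsin(p_z) ≈ -57.26°, λ = atan2(p_y, p_x) ≈ 27.00°.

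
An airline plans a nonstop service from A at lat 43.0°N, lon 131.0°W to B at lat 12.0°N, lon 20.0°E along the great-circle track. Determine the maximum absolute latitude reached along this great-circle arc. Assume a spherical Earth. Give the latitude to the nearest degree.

≈ 67°N

The great circle lies in the plane with unit normal n̂ = (p₁ × p₂)/|p₁ × p₂|.
Here n̂_z ≈ +0.396; the vertex latitude is φ_max = arccos|n̂_z| ≈ 66.7°.
Check via Clairaut: cos φ_max = |cos φ₁| · sin C = cos(43.0°)·sin(32.8°) ≈ 0.396, again giving ≈ 66.7°.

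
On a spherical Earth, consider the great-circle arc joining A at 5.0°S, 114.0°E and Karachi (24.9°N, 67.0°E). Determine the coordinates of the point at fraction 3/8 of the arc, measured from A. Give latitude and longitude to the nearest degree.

≈ 7°N, 97°E

The haversine formula gives a central angle δ ≈ 0.953 rad (54.6°) between the endpoints.
Interpolate at f = 3/8 with slerp weights a = sin((1−f)δ)/sin δ ≈ 0.688, b = sin(fδ)/sin δ ≈ 0.429.
p = a·p₁ + b·p₂ ≈ (-0.127, 0.985, 0.121); φ = arcsin(p_z) ≈ 6.93°, λ = atan2(p_y, p_x) ≈ 97.34°.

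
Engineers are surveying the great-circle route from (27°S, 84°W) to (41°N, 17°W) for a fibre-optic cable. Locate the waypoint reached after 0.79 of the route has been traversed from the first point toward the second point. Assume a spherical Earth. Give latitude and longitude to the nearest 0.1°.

≈ (28.5°N, 35.0°W)

From cos δ = sin φ₁ sin φ₂ + cos φ₁ cos φ₂ cos Δλ, the central angle is δ ≈ 1.606 rad (92.0°).
Interpolate at f = 0.79 with slerp weights a = sin((1−f)δ)/sin δ ≈ 0.331, b = sin(fδ)/sin δ ≈ 0.955.
p = a·p₁ + b·p₂ ≈ (0.720, -0.504, 0.476); φ = arcsin(p_z) ≈ 28.45°, λ = atan2(p_y, p_x) ≈ -34.99°.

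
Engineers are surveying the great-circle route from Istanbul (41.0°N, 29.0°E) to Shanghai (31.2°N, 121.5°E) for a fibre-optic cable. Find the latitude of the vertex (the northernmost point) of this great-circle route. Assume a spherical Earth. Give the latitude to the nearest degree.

The great circle lies in the plane with unit normal n̂ = (p₁ × p₂)/|p₁ × p₂|.
Here n̂_z ≈ +0.679; the vertex latitude is φ_max = arccos|n̂_z| ≈ 47.3°.
Check via Clairaut: cos φ_max = |cos φ₁| · sin C = cos(41.0°)·sin(64.1°) ≈ 0.679, again giving ≈ 47.3°.

≈ 47°N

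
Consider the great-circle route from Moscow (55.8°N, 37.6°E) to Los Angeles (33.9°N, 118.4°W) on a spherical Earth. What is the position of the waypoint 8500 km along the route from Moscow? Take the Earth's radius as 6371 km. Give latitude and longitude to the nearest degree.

From cos δ = sin φ₁ sin φ₂ + cos φ₁ cos φ₂ cos Δλ, the central angle is δ ≈ 1.536 rad (88.0°). The total great-circle distance is δ·R ≈ 1.536 × 6371 ≈ 9784 km, so the target fraction is f = 8500/9784 ≈ 0.869.
Interpolate at f ≈ 0.869 with slerp weights a = sin((1−f)δ)/sin δ ≈ 0.200, b = sin(fδ)/sin δ ≈ 0.973.
p = a·p₁ + b·p₂ ≈ (-0.295, -0.642, 0.708); φ = arcsin(p_z) ≈ 45.09°, λ = atan2(p_y, p_x) ≈ -114.68°.

≈ (45°N, 115°W)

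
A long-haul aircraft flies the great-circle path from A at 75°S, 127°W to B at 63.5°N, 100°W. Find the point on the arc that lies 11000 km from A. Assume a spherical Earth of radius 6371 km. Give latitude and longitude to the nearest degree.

≈ 23°N, 107°W

Convert each endpoint to a unit vector on the sphere (x = cos φ cos λ, y = cos φ sin λ, z = sin φ).
The central angle between the endpoints is δ = arccos(p₁·p₂) ≈ 2.436 rad (139.6°). The total great-circle distance is δ·R ≈ 2.436 × 6371 ≈ 15523 km, so the target fraction is f = 11000/15523 ≈ 0.709.
Interpolate at f ≈ 0.709 with slerp weights a = sin((1−f)δ)/sin δ ≈ 1.006, b = sin(fδ)/sin δ ≈ 1.524.
p = a·p₁ + b·p₂ ≈ (-0.275, -0.878, 0.393); φ = arcsin(p_z) ≈ 23.12°, λ = atan2(p_y, p_x) ≈ -107.38°.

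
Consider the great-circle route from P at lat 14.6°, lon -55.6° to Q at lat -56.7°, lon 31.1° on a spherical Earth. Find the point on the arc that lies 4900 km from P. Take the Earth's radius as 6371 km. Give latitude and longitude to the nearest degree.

≈ lat -22°, lon -31°

Write both endpoints as unit vectors p₁, p₂ with components (cos φ cos λ, cos φ sin λ, sin φ).
The central angle between the endpoints is δ = arccos(p₁·p₂) ≈ 1.752 rad (100.4°). The total great-circle distance is δ·R ≈ 1.752 × 6371 ≈ 11161 km, so the target fraction is f = 4900/11161 ≈ 0.439.
Interpolate at f ≈ 0.439 with slerp weights a = sin((1−f)δ)/sin δ ≈ 0.846, b = sin(fδ)/sin δ ≈ 0.707.
p = a·p₁ + b·p₂ ≈ (0.795, -0.475, -0.378); φ = arcsin(p_z) ≈ -22.19°, λ = atan2(p_y, p_x) ≈ -30.86°.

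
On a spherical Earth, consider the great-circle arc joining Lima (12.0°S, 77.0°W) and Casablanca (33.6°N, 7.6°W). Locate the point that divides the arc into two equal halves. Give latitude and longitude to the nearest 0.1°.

Write both endpoints as unit vectors p₁, p₂ with components (cos φ cos λ, cos φ sin λ, sin φ).
The central angle between the endpoints is δ = arccos(p₁·p₂) ≈ 1.398 rad (80.1°).
Interpolate at f = 1/2 with slerp weights a = sin((1−f)δ)/sin δ ≈ 0.653, b = sin(fδ)/sin δ ≈ 0.653.
p = a·p₁ + b·p₂ ≈ (0.683, -0.695, 0.226); φ = arcsin(p_z) ≈ 13.04°, λ = atan2(p_y, p_x) ≈ -45.48°.

≈ (13.0°N, 45.5°W)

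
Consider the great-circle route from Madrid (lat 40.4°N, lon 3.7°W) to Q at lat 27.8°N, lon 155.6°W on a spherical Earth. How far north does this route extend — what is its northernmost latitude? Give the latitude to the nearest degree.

The great circle lies in the plane with unit normal n̂ = (p₁ × p₂)/|p₁ × p₂|.
Here n̂_z ≈ -0.332; the vertex latitude is φ_max = arccos|n̂_z| ≈ 70.6°.
Check via Clairaut: cos φ_max = |cos φ₁| · sin C = cos(40.4°)·sin(25.8°) ≈ 0.332, again giving ≈ 70.6°.

≈ 71°N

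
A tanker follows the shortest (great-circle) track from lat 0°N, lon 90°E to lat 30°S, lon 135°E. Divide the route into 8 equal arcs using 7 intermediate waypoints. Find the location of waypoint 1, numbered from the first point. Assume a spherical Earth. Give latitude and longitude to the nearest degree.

≈ lat 4°S, lon 95°E

Convert each endpoint to a unit vector on the sphere (x = cos φ cos λ, y = cos φ sin λ, z = sin φ).
The central angle between the endpoints is δ = arccos(p₁·p₂) ≈ 0.912 rad (52.2°).
Interpolate at f = 1/8 with slerp weights a = sin((1−f)δ)/sin δ ≈ 0.905, b = sin(fδ)/sin δ ≈ 0.144.
p = a·p₁ + b·p₂ ≈ (-0.088, 0.994, -0.072); φ = arcsin(p_z) ≈ -4.12°, λ = atan2(p_y, p_x) ≈ 95.07°.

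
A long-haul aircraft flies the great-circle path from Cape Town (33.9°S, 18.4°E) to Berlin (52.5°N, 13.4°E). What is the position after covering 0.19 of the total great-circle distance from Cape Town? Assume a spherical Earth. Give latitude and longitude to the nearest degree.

≈ (17°S, 17°E)

Write both endpoints as unit vectors p₁, p₂ with components (cos φ cos λ, cos φ sin λ, sin φ).
The central angle between the endpoints is δ = arccos(p₁·p₂) ≈ 1.510 rad (86.5°).
Interpolate at f = 0.19 with slerp weights a = sin((1−f)δ)/sin δ ≈ 0.942, b = sin(fδ)/sin δ ≈ 0.283.
p = a·p₁ + b·p₂ ≈ (0.910, 0.287, -0.300); φ = arcsin(p_z) ≈ -17.48°, λ = atan2(p_y, p_x) ≈ 17.50°.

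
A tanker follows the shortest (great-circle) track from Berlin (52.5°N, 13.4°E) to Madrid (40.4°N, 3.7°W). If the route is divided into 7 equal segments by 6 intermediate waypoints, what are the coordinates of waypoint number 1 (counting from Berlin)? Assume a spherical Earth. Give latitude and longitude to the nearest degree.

The haversine formula gives a central angle δ ≈ 0.293 rad (16.8°) between the endpoints.
Interpolate at f = 1/7 with slerp weights a = sin((1−f)δ)/sin δ ≈ 0.860, b = sin(fδ)/sin δ ≈ 0.145.
p = a·p₁ + b·p₂ ≈ (0.620, 0.114, 0.777); φ = arcsin(p_z) ≈ 50.94°, λ = atan2(p_y, p_x) ≈ 10.45°.

≈ (51°N, 10°E)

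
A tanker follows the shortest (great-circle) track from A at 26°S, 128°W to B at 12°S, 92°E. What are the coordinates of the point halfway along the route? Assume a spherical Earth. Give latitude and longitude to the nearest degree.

Convert each endpoint to a unit vector on the sphere (x = cos φ cos λ, y = cos φ sin λ, z = sin φ).
The central angle between the endpoints is δ = arccos(p₁·p₂) ≈ 2.192 rad (125.6°).
Interpolate at f = 1/2 with slerp weights a = sin((1−f)δ)/sin δ ≈ 1.094, b = sin(fδ)/sin δ ≈ 1.094.
p = a·p₁ + b·p₂ ≈ (-0.643, 0.295, -0.707); φ = arcsin(p_z) ≈ -45.00°, λ = atan2(p_y, p_x) ≈ 155.37°.

≈ 45°S, 155°E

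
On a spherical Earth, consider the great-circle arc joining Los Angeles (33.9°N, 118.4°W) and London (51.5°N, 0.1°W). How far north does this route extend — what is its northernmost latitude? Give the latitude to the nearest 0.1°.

The great circle lies in the plane with unit normal n̂ = (p₁ × p₂)/|p₁ × p₂|.
Here n̂_z ≈ +0.464; the vertex latitude is φ_max = arccos|n̂_z| ≈ 62.4°.
Check via Clairaut: cos φ_max = |cos φ₁| · sin C = cos(33.9°)·sin(33.9°) ≈ 0.464, again giving ≈ 62.4°.

≈ 62.4°N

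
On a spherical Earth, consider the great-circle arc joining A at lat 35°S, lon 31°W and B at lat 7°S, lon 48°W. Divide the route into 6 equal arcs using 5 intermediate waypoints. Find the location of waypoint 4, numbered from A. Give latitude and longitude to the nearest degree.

≈ lat 17°S, lon 43°W

Write both endpoints as unit vectors p₁, p₂ with components (cos φ cos λ, cos φ sin λ, sin φ).
The central angle between the endpoints is δ = arccos(p₁·p₂) ≈ 0.560 rad (32.1°).
Interpolate at f = 4/6 with slerp weights a = sin((1−f)δ)/sin δ ≈ 0.349, b = sin(fδ)/sin δ ≈ 0.687.
p = a·p₁ + b·p₂ ≈ (0.701, -0.654, -0.284); φ = arcsin(p_z) ≈ -16.50°, λ = atan2(p_y, p_x) ≈ -42.99°.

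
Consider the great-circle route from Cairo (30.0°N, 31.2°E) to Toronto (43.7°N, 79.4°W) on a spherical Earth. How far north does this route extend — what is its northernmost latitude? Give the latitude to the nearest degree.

≈ 54°N

The great circle lies in the plane with unit normal n̂ = (p₁ × p₂)/|p₁ × p₂|.
Here n̂_z ≈ -0.591; the vertex latitude is φ_max = arccos|n̂_z| ≈ 53.8°.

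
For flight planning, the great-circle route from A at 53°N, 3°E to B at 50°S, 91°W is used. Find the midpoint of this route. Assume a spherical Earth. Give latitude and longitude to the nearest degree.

≈ 2°N, 46°W

From cos δ = sin φ₁ sin φ₂ + cos φ₁ cos φ₂ cos Δλ, the central angle is δ ≈ 2.264 rad (129.7°).
Interpolate at f = 1/2 with slerp weights a = sin((1−f)δ)/sin δ ≈ 1.177, b = sin(fδ)/sin δ ≈ 1.177.
p = a·p₁ + b·p₂ ≈ (0.694, -0.719, 0.038); φ = arcsin(p_z) ≈ 2.20°, λ = atan2(p_y, p_x) ≈ -46.02°.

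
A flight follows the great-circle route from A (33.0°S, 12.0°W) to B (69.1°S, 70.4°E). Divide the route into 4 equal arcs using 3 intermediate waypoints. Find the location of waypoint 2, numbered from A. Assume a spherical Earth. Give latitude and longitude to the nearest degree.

≈ (57°S, 10°E)

The haversine formula gives a central angle δ ≈ 0.990 rad (56.7°) between the endpoints.
Interpolate at f = 2/4 with slerp weights a = sin((1−f)δ)/sin δ ≈ 0.568, b = sin(fδ)/sin δ ≈ 0.568.
p = a·p₁ + b·p₂ ≈ (0.534, 0.092, -0.840); φ = arcsin(p_z) ≈ -57.18°, λ = atan2(p_y, p_x) ≈ 9.76°.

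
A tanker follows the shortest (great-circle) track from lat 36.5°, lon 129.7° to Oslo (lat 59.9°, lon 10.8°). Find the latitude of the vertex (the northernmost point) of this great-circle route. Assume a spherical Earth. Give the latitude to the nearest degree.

≈ 68°

The great circle lies in the plane with unit normal n̂ = (p₁ × p₂)/|p₁ × p₂|.
Here n̂_z ≈ -0.372; the vertex latitude is φ_max = arccos|n̂_z| ≈ 68.1°.
Check via Clairaut: cos φ_max = |cos φ₁| · sin C = cos(36.5°)·sin(27.6°) ≈ 0.372, again giving ≈ 68.1°.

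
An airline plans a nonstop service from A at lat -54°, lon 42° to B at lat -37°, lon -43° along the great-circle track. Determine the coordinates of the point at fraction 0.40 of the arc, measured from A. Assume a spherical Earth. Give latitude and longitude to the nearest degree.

≈ lat -56°, lon 1°

Convert each endpoint to a unit vector on the sphere (x = cos φ cos λ, y = cos φ sin λ, z = sin φ).
The central angle between the endpoints is δ = arccos(p₁·p₂) ≈ 1.015 rad (58.1°).
Interpolate at f = 0.40 with slerp weights a = sin((1−f)δ)/sin δ ≈ 0.673, b = sin(fδ)/sin δ ≈ 0.465.
p = a·p₁ + b·p₂ ≈ (0.566, 0.012, -0.825); φ = arcsin(p_z) ≈ -55.54°, λ = atan2(p_y, p_x) ≈ 1.18°.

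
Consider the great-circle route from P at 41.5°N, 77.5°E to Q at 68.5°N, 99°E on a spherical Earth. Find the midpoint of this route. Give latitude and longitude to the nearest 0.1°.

Convert each endpoint to a unit vector on the sphere (x = cos φ cos λ, y = cos φ sin λ, z = sin φ).
The central angle between the endpoints is δ = arccos(p₁·p₂) ≈ 0.512 rad (29.3°).
Interpolate at f = 1/2 with slerp weights a = sin((1−f)δ)/sin δ ≈ 0.517, b = sin(fδ)/sin δ ≈ 0.517.
p = a·p₁ + b·p₂ ≈ (0.054, 0.565, 0.823); φ = arcsin(p_z) ≈ 55.42°, λ = atan2(p_y, p_x) ≈ 84.53°.

≈ 55.4°N, 84.5°E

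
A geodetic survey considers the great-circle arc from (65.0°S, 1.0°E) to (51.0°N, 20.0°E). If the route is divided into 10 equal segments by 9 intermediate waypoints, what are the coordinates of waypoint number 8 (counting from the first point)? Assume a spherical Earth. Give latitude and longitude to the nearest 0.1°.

From cos δ = sin φ₁ sin φ₂ + cos φ₁ cos φ₂ cos Δλ, the central angle is δ ≈ 2.041 rad (116.9°).
Interpolate at f = 8/10 with slerp weights a = sin((1−f)δ)/sin δ ≈ 0.445, b = sin(fδ)/sin δ ≈ 1.119.
p = a·p₁ + b·p₂ ≈ (0.850, 0.244, 0.467); φ = arcsin(p_z) ≈ 27.81°, λ = atan2(p_y, p_x) ≈ 16.03°.

≈ (27.8°N, 16.0°E)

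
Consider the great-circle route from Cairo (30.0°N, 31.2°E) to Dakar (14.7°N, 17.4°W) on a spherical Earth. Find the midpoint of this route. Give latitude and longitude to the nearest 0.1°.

From cos δ = sin φ₁ sin φ₂ + cos φ₁ cos φ₂ cos Δλ, the central angle is δ ≈ 0.822 rad (47.1°).
Interpolate at f = 1/2 with slerp weights a = sin((1−f)δ)/sin δ ≈ 0.545, b = sin(fδ)/sin δ ≈ 0.545.
p = a·p₁ + b·p₂ ≈ (0.907, 0.087, 0.411); φ = arcsin(p_z) ≈ 24.27°, λ = atan2(p_y, p_x) ≈ 5.47°.

≈ 24.3°N, 5.5°E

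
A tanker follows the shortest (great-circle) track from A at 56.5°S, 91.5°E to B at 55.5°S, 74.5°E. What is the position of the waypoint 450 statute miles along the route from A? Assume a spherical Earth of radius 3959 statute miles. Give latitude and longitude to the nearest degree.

≈ 56°S, 80°E

Write both endpoints as unit vectors p₁, p₂ with components (cos φ cos λ, cos φ sin λ, sin φ).
The central angle between the endpoints is δ = arccos(p₁·p₂) ≈ 0.166 rad (9.5°). The total great-circle distance is δ·R ≈ 0.166 × 3959 ≈ 659 mi, so the target fraction is f = 450/659 ≈ 0.683.
Interpolate at f ≈ 0.683 with slerp weights a = sin((1−f)δ)/sin δ ≈ 0.318, b = sin(fδ)/sin δ ≈ 0.685.
p = a·p₁ + b·p₂ ≈ (0.099, 0.549, -0.830); φ = arcsin(p_z) ≈ -56.07°, λ = atan2(p_y, p_x) ≈ 79.78°.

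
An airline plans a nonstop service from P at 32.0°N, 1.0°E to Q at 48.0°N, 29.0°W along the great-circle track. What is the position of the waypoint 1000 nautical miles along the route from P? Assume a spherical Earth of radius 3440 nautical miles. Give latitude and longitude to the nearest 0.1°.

Convert each endpoint to a unit vector on the sphere (x = cos φ cos λ, y = cos φ sin λ, z = sin φ).
The central angle between the endpoints is δ = arccos(p₁·p₂) ≈ 0.484 rad (27.7°). The total great-circle distance is δ·R ≈ 0.484 × 3440 ≈ 1664 nmi, so the target fraction is f = 1000/1664 ≈ 0.601.
Interpolate at f ≈ 0.601 with slerp weights a = sin((1−f)δ)/sin δ ≈ 0.413, b = sin(fδ)/sin δ ≈ 0.616.
p = a·p₁ + b·p₂ ≈ (0.710, -0.194, 0.677); φ = arcsin(p_z) ≈ 42.57°, λ = atan2(p_y, p_x) ≈ -15.26°.

≈ 42.6°N, 15.3°W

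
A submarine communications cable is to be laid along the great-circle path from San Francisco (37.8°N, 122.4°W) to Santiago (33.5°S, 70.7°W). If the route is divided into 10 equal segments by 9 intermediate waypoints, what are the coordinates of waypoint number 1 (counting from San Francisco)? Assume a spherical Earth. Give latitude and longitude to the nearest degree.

≈ 31°N, 116°W

Convert each endpoint to a unit vector on the sphere (x = cos φ cos λ, y = cos φ sin λ, z = sin φ).
The central angle between the endpoints is δ = arccos(p₁·p₂) ≈ 1.501 rad (86.0°).
Interpolate at f = 1/10 with slerp weights a = sin((1−f)δ)/sin δ ≈ 0.978, b = sin(fδ)/sin δ ≈ 0.150.
p = a·p₁ + b·p₂ ≈ (-0.373, -0.771, 0.517); φ = arcsin(p_z) ≈ 31.12°, λ = atan2(p_y, p_x) ≈ -115.82°.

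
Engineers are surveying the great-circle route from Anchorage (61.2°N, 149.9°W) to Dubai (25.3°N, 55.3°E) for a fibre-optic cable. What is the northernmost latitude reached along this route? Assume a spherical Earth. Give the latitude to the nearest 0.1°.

The great circle lies in the plane with unit normal n̂ = (p₁ × p₂)/|p₁ × p₂|.
Here n̂_z ≈ -0.185; the vertex latitude is φ_max = arccos|n̂_z| ≈ 79.3°.
Check via Clairaut: cos φ_max = |cos φ₁| · sin C = cos(61.2°)·sin(22.6°) ≈ 0.185, again giving ≈ 79.3°.

≈ 79.3°N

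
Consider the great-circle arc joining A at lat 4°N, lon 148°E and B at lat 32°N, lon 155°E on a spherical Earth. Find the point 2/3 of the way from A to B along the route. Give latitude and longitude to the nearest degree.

≈ lat 23°N, lon 152°E

From cos δ = sin φ₁ sin φ₂ + cos φ₁ cos φ₂ cos Δλ, the central angle is δ ≈ 0.502 rad (28.8°).
Interpolate at f = 2/3 with slerp weights a = sin((1−f)δ)/sin δ ≈ 0.346, b = sin(fδ)/sin δ ≈ 0.683.
p = a·p₁ + b·p₂ ≈ (-0.817, 0.428, 0.386); φ = arcsin(p_z) ≈ 22.70°, λ = atan2(p_y, p_x) ≈ 152.39°.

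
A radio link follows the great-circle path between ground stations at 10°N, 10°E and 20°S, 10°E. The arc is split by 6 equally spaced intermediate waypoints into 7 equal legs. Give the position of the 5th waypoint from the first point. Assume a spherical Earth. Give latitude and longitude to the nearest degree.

Convert each endpoint to a unit vector on the sphere (x = cos φ cos λ, y = cos φ sin λ, z = sin φ).
The central angle between the endpoints is δ = arccos(p₁·p₂) ≈ 0.524 rad (30.0°).
Interpolate at f = 5/7 with slerp weights a = sin((1−f)δ)/sin δ ≈ 0.298, b = sin(fδ)/sin δ ≈ 0.731.
p = a·p₁ + b·p₂ ≈ (0.965, 0.170, -0.198); φ = arcsin(p_z) ≈ -11.43°, λ = atan2(p_y, p_x) ≈ 10.00°.

≈ 11°S, 10°E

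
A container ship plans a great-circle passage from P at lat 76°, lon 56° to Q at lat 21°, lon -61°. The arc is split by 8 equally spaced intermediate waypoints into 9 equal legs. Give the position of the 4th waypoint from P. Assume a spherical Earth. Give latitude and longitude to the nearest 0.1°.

≈ lat 61.2°, lon -43.0°

Convert each endpoint to a unit vector on the sphere (x = cos φ cos λ, y = cos φ sin λ, z = sin φ).
The central angle between the endpoints is δ = arccos(p₁·p₂) ≈ 1.323 rad (75.8°).
Interpolate at f = 4/9 with slerp weights a = sin((1−f)δ)/sin δ ≈ 0.692, b = sin(fδ)/sin δ ≈ 0.572.
p = a·p₁ + b·p₂ ≈ (0.353, -0.328, 0.876); φ = arcsin(p_z) ≈ 61.19°, λ = atan2(p_y, p_x) ≈ -42.97°.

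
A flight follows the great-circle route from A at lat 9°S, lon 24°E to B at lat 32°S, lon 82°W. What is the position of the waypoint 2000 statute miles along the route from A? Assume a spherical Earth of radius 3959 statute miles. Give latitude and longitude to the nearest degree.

≈ lat 24°S, lon 2°W

Convert each endpoint to a unit vector on the sphere (x = cos φ cos λ, y = cos φ sin λ, z = sin φ).
The central angle between the endpoints is δ = arccos(p₁·p₂) ≈ 1.719 rad (98.5°). The total great-circle distance is δ·R ≈ 1.719 × 3959 ≈ 6807 mi, so the target fraction is f = 2000/6807 ≈ 0.294.
Interpolate at f ≈ 0.294 with slerp weights a = sin((1−f)δ)/sin δ ≈ 0.948, b = sin(fδ)/sin δ ≈ 0.489.
p = a·p₁ + b·p₂ ≈ (0.913, -0.030, -0.408); φ = arcsin(p_z) ≈ -24.05°, λ = atan2(p_y, p_x) ≈ -1.90°.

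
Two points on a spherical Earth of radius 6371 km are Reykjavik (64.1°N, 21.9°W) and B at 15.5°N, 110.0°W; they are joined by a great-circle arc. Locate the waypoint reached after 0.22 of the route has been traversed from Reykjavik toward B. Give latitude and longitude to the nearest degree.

≈ 61°N, 58°W

Convert each endpoint to a unit vector on the sphere (x = cos φ cos λ, y = cos φ sin λ, z = sin φ).
The central angle between the endpoints is δ = arccos(p₁·p₂) ≈ 1.314 rad (75.3°).
Interpolate at f = 0.22 with slerp weights a = sin((1−f)δ)/sin δ ≈ 0.884, b = sin(fδ)/sin δ ≈ 0.295.
p = a·p₁ + b·p₂ ≈ (0.261, -0.411, 0.874); φ = arcsin(p_z) ≈ 60.88°, λ = atan2(p_y, p_x) ≈ -57.57°.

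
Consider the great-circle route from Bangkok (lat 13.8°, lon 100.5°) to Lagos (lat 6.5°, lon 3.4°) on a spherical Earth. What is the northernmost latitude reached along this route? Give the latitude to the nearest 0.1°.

The great circle lies in the plane with unit normal n̂ = (p₁ × p₂)/|p₁ × p₂|.
Here n̂_z ≈ -0.962; the vertex latitude is φ_max = arccos|n̂_z| ≈ 15.9°.

≈ 15.9°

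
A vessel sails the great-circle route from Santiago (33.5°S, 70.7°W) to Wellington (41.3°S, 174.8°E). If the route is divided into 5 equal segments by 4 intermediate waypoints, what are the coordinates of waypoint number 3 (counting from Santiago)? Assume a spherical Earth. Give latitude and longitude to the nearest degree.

≈ 55°S, 138°W

Write both endpoints as unit vectors p₁, p₂ with components (cos φ cos λ, cos φ sin λ, sin φ).
The central angle between the endpoints is δ = arccos(p₁·p₂) ≈ 1.466 rad (84.0°).
Interpolate at f = 3/5 with slerp weights a = sin((1−f)δ)/sin δ ≈ 0.556, b = sin(fδ)/sin δ ≈ 0.775.
p = a·p₁ + b·p₂ ≈ (-0.426, -0.385, -0.818); φ = arcsin(p_z) ≈ -54.93°, λ = atan2(p_y, p_x) ≈ -137.90°.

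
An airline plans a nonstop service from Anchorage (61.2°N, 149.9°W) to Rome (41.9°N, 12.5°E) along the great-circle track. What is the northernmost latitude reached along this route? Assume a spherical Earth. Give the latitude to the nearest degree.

≈ 84°N

The great circle lies in the plane with unit normal n̂ = (p₁ × p₂)/|p₁ × p₂|.
Here n̂_z ≈ +0.112; the vertex latitude is φ_max = arccos|n̂_z| ≈ 83.6°.
Check via Clairaut: cos φ_max = |cos φ₁| · sin C = cos(61.2°)·sin(13.4°) ≈ 0.112, again giving ≈ 83.6°.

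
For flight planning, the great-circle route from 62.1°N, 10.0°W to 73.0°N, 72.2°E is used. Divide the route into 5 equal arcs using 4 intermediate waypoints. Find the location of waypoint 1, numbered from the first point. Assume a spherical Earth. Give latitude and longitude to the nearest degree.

Convert each endpoint to a unit vector on the sphere (x = cos φ cos λ, y = cos φ sin λ, z = sin φ).
The central angle between the endpoints is δ = arccos(p₁·p₂) ≈ 0.528 rad (30.3°).
Interpolate at f = 1/5 with slerp weights a = sin((1−f)δ)/sin δ ≈ 0.814, b = sin(fδ)/sin δ ≈ 0.209.
p = a·p₁ + b·p₂ ≈ (0.394, -0.008, 0.919); φ = arcsin(p_z) ≈ 66.81°, λ = atan2(p_y, p_x) ≈ -1.15°.

≈ 67°N, 1°W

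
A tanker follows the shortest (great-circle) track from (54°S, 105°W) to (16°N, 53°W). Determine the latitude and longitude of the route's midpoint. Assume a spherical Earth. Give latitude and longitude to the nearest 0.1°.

Write both endpoints as unit vectors p₁, p₂ with components (cos φ cos λ, cos φ sin λ, sin φ).
The central angle between the endpoints is δ = arccos(p₁·p₂) ≈ 1.446 rad (82.8°).
Interpolate at f = 1/2 with slerp weights a = sin((1−f)δ)/sin δ ≈ 0.667, b = sin(fδ)/sin δ ≈ 0.667.
p = a·p₁ + b·p₂ ≈ (0.284, -0.890, -0.356); φ = arcsin(p_z) ≈ -20.83°, λ = atan2(p_y, p_x) ≈ -72.29°.

≈ (20.8°S, 72.3°W)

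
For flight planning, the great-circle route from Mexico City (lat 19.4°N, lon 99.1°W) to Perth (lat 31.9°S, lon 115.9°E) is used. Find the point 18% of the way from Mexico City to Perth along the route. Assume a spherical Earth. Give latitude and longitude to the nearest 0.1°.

The haversine formula gives a central angle δ ≈ 2.553 rad (146.3°) between the endpoints.
Interpolate at f = 0.18 with slerp weights a = sin((1−f)δ)/sin δ ≈ 1.560, b = sin(fδ)/sin δ ≈ 0.798.
p = a·p₁ + b·p₂ ≈ (-0.529, -0.843, 0.096); φ = arcsin(p_z) ≈ 5.53°, λ = atan2(p_y, p_x) ≈ -122.09°.

≈ lat 5.5°N, lon 122.1°W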